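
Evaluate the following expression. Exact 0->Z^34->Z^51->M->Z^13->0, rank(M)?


Alt sum=0:
(-1)^0*34 + (-1)^1*51 + (-1)^2*? + (-1)^3*13=0
rank(M)=30


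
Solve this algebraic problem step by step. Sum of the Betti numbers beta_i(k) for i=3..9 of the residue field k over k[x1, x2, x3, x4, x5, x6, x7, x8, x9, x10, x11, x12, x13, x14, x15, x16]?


Koszul resolution: beta_i(k)=C(n,i), n=16
C(16,3)=560, C(16,4)=1820, C(16,5)=4368, C(16,6)=8008, C(16,7)=11440, C(16,8)=12870, C(16,9)=11440
Sum=50506


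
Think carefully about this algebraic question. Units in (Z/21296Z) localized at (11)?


Local ring = Z/1331Z.
phi(1331) = 11^2*(11-1) = 1210


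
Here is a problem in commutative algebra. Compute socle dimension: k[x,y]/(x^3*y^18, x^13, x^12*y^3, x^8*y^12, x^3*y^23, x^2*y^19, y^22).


Socle = ann(m) = span of standard monomials u with x*u, y*u in I (staircase corners).
Redundant generators: x^3*y^23
Minimal generators: x^13, x^12*y^3, x^8*y^12, x^3*y^18, x^2*y^19, y^22
Corners: xy^21, x^2y^18, x^7y^17, x^11y^11, x^12y^2
Socle dim=5


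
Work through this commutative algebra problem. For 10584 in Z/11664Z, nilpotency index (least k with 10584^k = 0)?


10584^k mod 11664:
k=1: 10584
k=2: 0
First zero at k = 2


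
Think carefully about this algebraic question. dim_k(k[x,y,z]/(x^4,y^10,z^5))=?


Basis: x^iy^jz^k, i<4,j<10,k<5
4*10*5=200


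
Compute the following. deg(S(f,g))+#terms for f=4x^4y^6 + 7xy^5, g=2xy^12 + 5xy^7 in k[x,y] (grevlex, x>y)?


LT(f)=4x^4y^6, LT(g)=2xy^12
lcm(LM)=x^4y^12
S(f,g) (scaled by 8 to clear denominators) = 2y^6*f - 4x^3*g = 14xy^11 - 20x^4y^7
2 terms, deg 12.
12+2=14


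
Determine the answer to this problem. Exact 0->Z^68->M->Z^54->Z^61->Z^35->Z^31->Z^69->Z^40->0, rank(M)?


Alt sum=0:
(-1)^0*68 + (-1)^1*? + (-1)^2*54 + (-1)^3*61 + (-1)^4*35 + (-1)^5*31 + (-1)^6*69 + (-1)^7*40=0
rank(M)=94


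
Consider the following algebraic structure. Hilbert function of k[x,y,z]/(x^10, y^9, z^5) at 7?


Need i<10, j<9, k<5 with i+j+k=7.
For each i, j ranges over max(0,7-i-4)..min(8,7-i):
  i=0: j in [3,7] -> 5
  i=1: j in [2,6] -> 5
  i=2: j in [1,5] -> 5
  i=3: j in [0,4] -> 5
  i=4: j in [0,3] -> 4
  i=5: j in [0,2] -> 3
  i=6: j in [0,1] -> 2
  i=7: j in [0,0] -> 1
H(7) = 5+5+5+5+4+3+2+1 = 30


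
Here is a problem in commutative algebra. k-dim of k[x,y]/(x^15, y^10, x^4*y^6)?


k[x,y]/I, I = (x^15, y^10, x^4*y^6)
Rect: 15x10=150. Corner: (15-4)x(10-6)=44.
dim = 150-44 = 106


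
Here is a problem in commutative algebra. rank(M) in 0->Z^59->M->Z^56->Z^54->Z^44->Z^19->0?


Alt sum=0:
(-1)^0*59 + (-1)^1*? + (-1)^2*56 + (-1)^3*54 + (-1)^4*44 + (-1)^5*19=0
rank(M)=86


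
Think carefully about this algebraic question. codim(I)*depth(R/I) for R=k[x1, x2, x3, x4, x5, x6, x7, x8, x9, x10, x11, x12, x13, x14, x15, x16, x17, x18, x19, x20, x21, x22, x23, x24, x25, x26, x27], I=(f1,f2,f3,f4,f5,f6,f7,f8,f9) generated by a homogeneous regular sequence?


codim=9, depth=dim(R/I)=27-9=18
Product=9*18=162


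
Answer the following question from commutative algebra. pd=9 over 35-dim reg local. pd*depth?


pd+depth=35
depth=35-9=26
pd*depth=9*26=234


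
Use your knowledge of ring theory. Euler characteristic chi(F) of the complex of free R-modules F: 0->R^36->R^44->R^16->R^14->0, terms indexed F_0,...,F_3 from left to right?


chi = sum (-1)^i * rank:
(-1)^0*36=36
(-1)^1*44=-44
(-1)^2*16=16
(-1)^3*14=-14
chi=-6


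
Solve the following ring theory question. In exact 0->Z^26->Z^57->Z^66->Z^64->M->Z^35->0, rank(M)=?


Alt sum=0:
(-1)^0*26 + (-1)^1*57 + (-1)^2*66 + (-1)^3*64 + (-1)^4*? + (-1)^5*35=0
rank(M)=64


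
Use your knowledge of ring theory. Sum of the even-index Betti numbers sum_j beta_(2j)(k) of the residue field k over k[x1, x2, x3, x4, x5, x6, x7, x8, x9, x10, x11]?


Koszul resolution: beta_i(k)=C(n,i), n=11
sum_even C(11,i) = 2^(n-1) = 2^10 = 1024


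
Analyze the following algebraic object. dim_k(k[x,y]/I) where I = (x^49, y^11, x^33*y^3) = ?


k[x,y]/I, I = (x^49, y^11, x^33*y^3)
Rect: 49x11=539. Corner: (49-33)x(11-3)=128.
dim = 539-128 = 411


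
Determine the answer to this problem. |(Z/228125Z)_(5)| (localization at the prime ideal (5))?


5-primary part: 228125=5^5*73
Size=5^5=3125


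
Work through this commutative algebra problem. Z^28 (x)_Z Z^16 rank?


rank(M(x)N) = rank(M)*rank(N)
28*16 = 448


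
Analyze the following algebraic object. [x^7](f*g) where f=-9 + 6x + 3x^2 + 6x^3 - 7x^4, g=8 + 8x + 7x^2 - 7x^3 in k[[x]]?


[x^7] = sum a_i*b_j, i+j=7
  -7*-7=49
Sum=49


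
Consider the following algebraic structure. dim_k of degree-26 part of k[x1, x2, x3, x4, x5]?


C(d+n-1,n-1)=C(30,4)=27405


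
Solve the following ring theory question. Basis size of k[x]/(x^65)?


Basis: 1,x,...,x^64
dim=65


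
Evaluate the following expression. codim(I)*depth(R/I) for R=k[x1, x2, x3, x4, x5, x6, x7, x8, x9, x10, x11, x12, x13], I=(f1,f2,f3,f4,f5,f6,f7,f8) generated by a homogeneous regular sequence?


codim=8, depth=dim(R/I)=13-8=5
Product=8*5=40


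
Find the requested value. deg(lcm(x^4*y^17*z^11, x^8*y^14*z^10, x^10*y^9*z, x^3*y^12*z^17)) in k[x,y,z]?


lcm = componentwise max:
x: max(4,8,10,3)=10
y: max(17,14,9,12)=17
z: max(11,10,1,17)=17
Total=10+17+17=44


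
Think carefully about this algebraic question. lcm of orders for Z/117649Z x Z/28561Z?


Exponent = lcm of the cyclic orders; pairwise coprime => product.
7^6*13^4=117649*28561=3360173089


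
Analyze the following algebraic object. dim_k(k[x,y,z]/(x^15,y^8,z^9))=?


Basis: x^iy^jz^k, i<15,j<8,k<9
15*8*9=1080


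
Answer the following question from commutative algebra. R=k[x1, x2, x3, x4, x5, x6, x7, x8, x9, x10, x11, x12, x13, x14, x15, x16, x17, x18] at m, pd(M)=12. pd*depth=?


pd+depth=18
depth=18-12=6
pd*depth=12*6=72


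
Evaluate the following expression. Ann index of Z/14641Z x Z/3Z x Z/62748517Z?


Exponent = lcm of the cyclic orders; pairwise coprime => product.
11^4*3^1*13^7=14641*3*62748517=2756103112191


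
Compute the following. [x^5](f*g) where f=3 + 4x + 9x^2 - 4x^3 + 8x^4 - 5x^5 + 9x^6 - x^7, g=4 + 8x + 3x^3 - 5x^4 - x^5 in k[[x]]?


[x^5] = sum a_i*b_j, i+j=5
  3*-1=-3
  4*-5=-20
  9*3=27
  8*8=64
  -5*4=-20
Sum=48


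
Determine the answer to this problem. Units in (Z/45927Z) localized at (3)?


Local ring = Z/6561Z.
phi(6561) = 3^7*(3-1) = 4374


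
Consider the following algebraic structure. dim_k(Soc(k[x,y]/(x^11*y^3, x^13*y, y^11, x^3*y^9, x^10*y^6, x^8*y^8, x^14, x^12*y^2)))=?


Socle = ann(m) = span of standard monomials u with x*u, y*u in I (staircase corners).
Minimal generators: x^14, x^13*y, x^12*y^2, x^11*y^3, x^10*y^6, x^8*y^8, x^3*y^9, y^11
Corners: x^2y^10, x^7y^8, x^9y^7, x^10y^5, x^11y^2, x^12y, x^13
Socle dim=7


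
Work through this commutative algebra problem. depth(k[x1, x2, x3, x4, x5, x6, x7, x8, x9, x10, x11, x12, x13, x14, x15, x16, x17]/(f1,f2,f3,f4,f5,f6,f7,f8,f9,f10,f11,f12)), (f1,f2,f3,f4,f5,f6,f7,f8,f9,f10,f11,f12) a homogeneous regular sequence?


depth(R)=17
depth(R/I)=17-12=5


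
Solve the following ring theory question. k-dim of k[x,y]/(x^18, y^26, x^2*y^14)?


k[x,y]/I, I = (x^18, y^26, x^2*y^14)
Rect: 18x26=468. Corner: (18-2)x(26-14)=192.
dim = 468-192 = 276


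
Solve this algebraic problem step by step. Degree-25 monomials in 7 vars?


C(d+n-1,n-1)=C(31,6)=736281


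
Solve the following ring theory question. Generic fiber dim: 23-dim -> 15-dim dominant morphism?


dim(fiber)=dim(X)-dim(Y)=23-15=8


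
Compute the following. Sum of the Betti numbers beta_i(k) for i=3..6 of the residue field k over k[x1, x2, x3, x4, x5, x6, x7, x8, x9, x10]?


Koszul resolution: beta_i(k)=C(n,i), n=10
C(10,3)=120, C(10,4)=210, C(10,5)=252, C(10,6)=210
Sum=792


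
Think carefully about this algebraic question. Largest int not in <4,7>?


gcd(4,7)=1 => F=ab-a-b=4*7-4-7=28-11=17


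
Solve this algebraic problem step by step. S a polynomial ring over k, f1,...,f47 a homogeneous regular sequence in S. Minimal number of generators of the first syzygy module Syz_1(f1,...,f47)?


Regular sequence => Koszul complex is the minimal free resolution.
Syz_1 minimally generated by Koszul relations f_i*e_j - f_j*e_i (i<j): mu(Syz_1) = beta_2 = C(m,2) = m(m-1)/2
m=47
47*46/2 = 1081


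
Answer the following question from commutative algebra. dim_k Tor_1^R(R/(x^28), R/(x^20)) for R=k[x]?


Tor_1(R/I,R/J)=(I cap J)/IJ=(x^28)/(x^48)
dim=48-28=min(28,20)=20


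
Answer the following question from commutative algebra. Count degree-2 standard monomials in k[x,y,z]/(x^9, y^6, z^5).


Need i<9, j<6, k<5 with i+j+k=2.
For each i, j ranges over max(0,2-i-4)..min(5,2-i):
  i=0: j in [0,2] -> 3
  i=1: j in [0,1] -> 2
  i=2: j in [0,0] -> 1
H(2) = 3+2+1 = 6


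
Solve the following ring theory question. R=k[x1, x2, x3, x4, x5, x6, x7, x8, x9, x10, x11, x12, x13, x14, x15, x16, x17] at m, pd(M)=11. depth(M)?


pd+depth=depth(R)=17
depth=17-11=6


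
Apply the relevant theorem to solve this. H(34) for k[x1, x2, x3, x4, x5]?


C(d+n-1,n-1)=C(38,4)=73815


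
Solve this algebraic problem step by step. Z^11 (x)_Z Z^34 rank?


rank(M(x)N) = rank(M)*rank(N)
11*34 = 374


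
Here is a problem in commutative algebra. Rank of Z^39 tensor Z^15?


rank(M(x)N) = rank(M)*rank(N)
39*15 = 585


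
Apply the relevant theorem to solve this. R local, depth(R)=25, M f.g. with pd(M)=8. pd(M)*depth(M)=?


pd+depth=25
depth=25-8=17
pd*depth=8*17=136


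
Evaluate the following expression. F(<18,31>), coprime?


gcd(18,31)=1 => F=ab-a-b=18*31-18-31=558-49=509


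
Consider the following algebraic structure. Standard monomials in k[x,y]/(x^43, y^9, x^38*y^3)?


k[x,y]/I, I = (x^43, y^9, x^38*y^3)
Rect: 43x9=387. Corner: (43-38)x(9-3)=30.
dim = 387-30 = 357


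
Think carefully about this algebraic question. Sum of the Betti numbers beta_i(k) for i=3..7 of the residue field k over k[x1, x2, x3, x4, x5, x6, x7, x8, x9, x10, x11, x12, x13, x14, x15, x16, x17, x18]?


Koszul resolution: beta_i(k)=C(n,i), n=18
C(18,3)=816, C(18,4)=3060, C(18,5)=8568, C(18,6)=18564, C(18,7)=31824
Sum=62832


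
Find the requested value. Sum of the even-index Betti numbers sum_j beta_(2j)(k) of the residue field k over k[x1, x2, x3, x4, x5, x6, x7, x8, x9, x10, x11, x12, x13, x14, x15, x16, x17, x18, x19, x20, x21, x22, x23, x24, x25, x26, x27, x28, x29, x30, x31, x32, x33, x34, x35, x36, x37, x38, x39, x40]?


Koszul resolution: beta_i(k)=C(n,i), n=40
sum_even C(40,i) = 2^(n-1) = 2^39 = 549755813888


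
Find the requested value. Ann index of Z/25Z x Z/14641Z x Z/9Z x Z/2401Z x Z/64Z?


Exponent = lcm of the cyclic orders; pairwise coprime => product.
5^2*11^4*3^2*7^4*2^6=25*14641*9*2401*64=506203790400


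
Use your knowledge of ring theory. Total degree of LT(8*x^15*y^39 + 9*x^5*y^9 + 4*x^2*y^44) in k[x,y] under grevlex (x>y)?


LT: 8*x^15*y^39
deg_x=15, deg_y=39
Total=15+39=54


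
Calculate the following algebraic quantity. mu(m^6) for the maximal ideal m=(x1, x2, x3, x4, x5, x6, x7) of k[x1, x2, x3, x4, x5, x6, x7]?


Graded Nakayama: mu(m^d) = dim_k (m^d/m^(d+1)) = #degree-6 monomials in 7 vars
C(n+d-1,d)=C(12,6)=924


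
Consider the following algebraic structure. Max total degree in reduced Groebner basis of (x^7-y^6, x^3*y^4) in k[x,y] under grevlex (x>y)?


LT(f1)=x^7, LT(f2)=x^3y^4, lcm=x^7y^4
S(f1,f2) = y^4*f1 - x^4*f2 = -y^10
Reduced GB = {f1, f2, y^10}; degrees 7, 7, 10
Max = 10


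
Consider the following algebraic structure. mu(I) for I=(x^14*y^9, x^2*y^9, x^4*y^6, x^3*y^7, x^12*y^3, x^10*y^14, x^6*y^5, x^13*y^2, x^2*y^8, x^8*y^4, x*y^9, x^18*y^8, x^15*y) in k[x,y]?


Remove redundant (divisible by others).
x^2*y^9 redundant.
x^14*y^9 redundant.
x^18*y^8 redundant.
x^10*y^14 redundant.
Min: x^15*y, x^13*y^2, x^12*y^3, x^8*y^4, x^6*y^5, x^4*y^6, x^3*y^7, x^2*y^8, x*y^9
Count=9


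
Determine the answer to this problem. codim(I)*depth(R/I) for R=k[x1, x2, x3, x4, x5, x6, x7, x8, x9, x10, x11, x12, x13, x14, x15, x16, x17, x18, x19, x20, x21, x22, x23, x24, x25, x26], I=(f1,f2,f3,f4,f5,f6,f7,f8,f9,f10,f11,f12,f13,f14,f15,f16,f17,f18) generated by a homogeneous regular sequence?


codim=18, depth=dim(R/I)=26-18=8
Product=18*8=144


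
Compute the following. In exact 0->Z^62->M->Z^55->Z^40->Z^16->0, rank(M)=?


Alt sum=0:
(-1)^0*62 + (-1)^1*? + (-1)^2*55 + (-1)^3*40 + (-1)^4*16=0
rank(M)=93


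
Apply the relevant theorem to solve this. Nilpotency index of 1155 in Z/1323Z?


1155^k mod 1323:
k=1: 1155
k=2: 441
k=3: 0
First zero at k = 3


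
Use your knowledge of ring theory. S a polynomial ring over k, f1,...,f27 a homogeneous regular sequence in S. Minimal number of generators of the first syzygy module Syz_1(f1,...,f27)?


Regular sequence => Koszul complex is the minimal free resolution.
Syz_1 minimally generated by Koszul relations f_i*e_j - f_j*e_i (i<j): mu(Syz_1) = beta_2 = C(m,2) = m(m-1)/2
m=27
27*26/2 = 351


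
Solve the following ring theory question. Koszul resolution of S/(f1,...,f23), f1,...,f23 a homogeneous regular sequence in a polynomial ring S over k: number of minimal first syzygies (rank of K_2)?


Regular sequence => Koszul complex is the minimal free resolution.
Syz_1 minimally generated by Koszul relations f_i*e_j - f_j*e_i (i<j): mu(Syz_1) = beta_2 = C(m,2) = m(m-1)/2
m=23
23*22/2 = 253


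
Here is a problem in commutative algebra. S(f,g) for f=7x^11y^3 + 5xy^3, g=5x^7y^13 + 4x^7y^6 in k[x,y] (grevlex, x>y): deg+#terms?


LT(f)=7x^11y^3, LT(g)=5x^7y^13
lcm(LM)=x^11y^13
S(f,g) (scaled by 35 to clear denominators) = 5y^10*f - 7x^4*g = -28x^11y^6 + 25xy^13
2 terms, deg 17.
17+2=19


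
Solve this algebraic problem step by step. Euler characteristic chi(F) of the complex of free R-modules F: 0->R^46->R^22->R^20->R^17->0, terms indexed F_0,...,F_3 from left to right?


chi = sum (-1)^i * rank:
(-1)^0*46=46
(-1)^1*22=-22
(-1)^2*20=20
(-1)^3*17=-17
chi=27


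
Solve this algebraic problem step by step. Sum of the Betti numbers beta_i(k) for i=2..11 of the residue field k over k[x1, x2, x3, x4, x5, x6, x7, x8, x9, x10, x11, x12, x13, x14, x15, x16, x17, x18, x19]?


Koszul resolution: beta_i(k)=C(n,i), n=19
C(19,2)=171, C(19,3)=969, C(19,4)=3876, C(19,5)=11628, C(19,6)=27132, C(19,7)=50388, C(19,8)=75582, C(19,9)=92378, C(19,10)=92378, C(19,11)=75582
Sum=430084


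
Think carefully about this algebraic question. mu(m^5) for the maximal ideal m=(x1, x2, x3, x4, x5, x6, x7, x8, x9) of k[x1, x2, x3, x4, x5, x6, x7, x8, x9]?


Graded Nakayama: mu(m^d) = dim_k (m^d/m^(d+1)) = #degree-5 monomials in 9 vars
C(n+d-1,d)=C(13,5)=1287


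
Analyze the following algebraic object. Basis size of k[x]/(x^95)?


Basis: 1,x,...,x^94
dim=95


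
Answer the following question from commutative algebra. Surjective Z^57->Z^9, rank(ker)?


rank(ker) = 57-9 = 48


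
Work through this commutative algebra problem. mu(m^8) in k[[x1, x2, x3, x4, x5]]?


C(n+d-1,d)=C(12,8)=495


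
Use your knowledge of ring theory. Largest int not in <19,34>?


gcd(19,34)=1 => F=ab-a-b=19*34-19-34=646-53=593


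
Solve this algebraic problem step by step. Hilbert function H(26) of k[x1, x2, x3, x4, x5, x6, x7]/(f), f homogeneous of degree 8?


C(32,6)-C(24,6)=906192-134596=771596


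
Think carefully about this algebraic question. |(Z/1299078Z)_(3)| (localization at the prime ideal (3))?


3-primary part: 1299078=3^10*22
Size=3^10=59049


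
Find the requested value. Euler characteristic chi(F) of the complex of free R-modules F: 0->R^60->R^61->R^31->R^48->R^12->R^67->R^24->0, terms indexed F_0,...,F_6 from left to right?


chi = sum (-1)^i * rank:
(-1)^0*60=60
(-1)^1*61=-61
(-1)^2*31=31
(-1)^3*48=-48
(-1)^4*12=12
(-1)^5*67=-67
(-1)^6*24=24
chi=-49


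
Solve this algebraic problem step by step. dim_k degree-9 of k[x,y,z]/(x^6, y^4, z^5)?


Need i<6, j<4, k<5 with i+j+k=9.
For each i, j ranges over max(0,9-i-4)..min(3,9-i):
  i=0: j in [5,3] -> 0
  i=1: j in [4,3] -> 0
  i=2: j in [3,3] -> 1
  i=3: j in [2,3] -> 2
  i=4: j in [1,3] -> 3
  i=5: j in [0,3] -> 4
H(9) = 0+0+1+2+3+4 = 10


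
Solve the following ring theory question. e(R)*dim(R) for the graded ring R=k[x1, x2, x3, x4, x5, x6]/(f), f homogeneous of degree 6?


e(R)=deg(f)=6, dim(R)=6-1=5
e*dim=6*5=30


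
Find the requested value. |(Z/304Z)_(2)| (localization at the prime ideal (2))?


2-primary part: 304=2^4*19
Size=2^4=16


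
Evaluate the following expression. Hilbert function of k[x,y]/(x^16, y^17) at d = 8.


k[x,y], I = (x^16, y^17), d = 8
Need i < 16 and d-i < 17.
Range: 0 <= i <= 8.
H(8) = 9


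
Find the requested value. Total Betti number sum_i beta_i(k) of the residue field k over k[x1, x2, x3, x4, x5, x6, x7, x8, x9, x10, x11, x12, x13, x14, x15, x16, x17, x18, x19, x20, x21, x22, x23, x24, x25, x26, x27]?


Koszul resolution: beta_i(k)=C(n,i), n=27
sum_i C(27,i) = 2^27 = 134217728


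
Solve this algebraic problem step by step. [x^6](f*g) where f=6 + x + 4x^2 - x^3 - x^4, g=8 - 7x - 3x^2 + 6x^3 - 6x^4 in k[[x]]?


[x^6] = sum a_i*b_j, i+j=6
  4*-6=-24
  -1*6=-6
  -1*-3=3
Sum=-27


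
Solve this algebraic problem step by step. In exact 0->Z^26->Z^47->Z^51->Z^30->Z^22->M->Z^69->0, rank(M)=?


Alt sum=0:
(-1)^0*26 + (-1)^1*47 + (-1)^2*51 + (-1)^3*30 + (-1)^4*22 + (-1)^5*? + (-1)^6*69=0
rank(M)=91


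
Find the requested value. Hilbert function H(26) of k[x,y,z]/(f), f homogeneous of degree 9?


C(28,2)-C(19,2)=378-171=207


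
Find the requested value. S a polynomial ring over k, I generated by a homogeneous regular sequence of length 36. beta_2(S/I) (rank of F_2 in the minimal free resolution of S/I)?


Regular sequence => Koszul complex is the minimal free resolution.
Syz_1 minimally generated by Koszul relations f_i*e_j - f_j*e_i (i<j): mu(Syz_1) = beta_2 = C(m,2) = m(m-1)/2
m=36
36*35/2 = 630


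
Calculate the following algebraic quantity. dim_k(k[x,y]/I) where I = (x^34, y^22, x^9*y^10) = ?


k[x,y]/I, I = (x^34, y^22, x^9*y^10)
Rect: 34x22=748. Corner: (34-9)x(22-10)=300.
dim = 748-300 = 448


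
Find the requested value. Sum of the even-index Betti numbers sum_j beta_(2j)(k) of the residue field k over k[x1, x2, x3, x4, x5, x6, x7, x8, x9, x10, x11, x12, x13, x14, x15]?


Koszul resolution: beta_i(k)=C(n,i), n=15
sum_even C(15,i) = 2^(n-1) = 2^14 = 16384


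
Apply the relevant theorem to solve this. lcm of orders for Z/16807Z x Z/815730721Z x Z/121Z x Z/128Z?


Exponent = lcm of the cyclic orders; pairwise coprime => product.
7^5*13^8*11^2*2^7=16807*815730721*121*128=212340266696894336


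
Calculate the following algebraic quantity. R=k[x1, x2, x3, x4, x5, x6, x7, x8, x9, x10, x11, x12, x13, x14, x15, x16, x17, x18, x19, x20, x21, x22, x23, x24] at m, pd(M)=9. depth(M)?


pd+depth=depth(R)=24
depth=24-9=15


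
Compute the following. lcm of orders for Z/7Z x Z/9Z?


Exponent = lcm of the cyclic orders; pairwise coprime => product.
7^1*3^2=7*9=63


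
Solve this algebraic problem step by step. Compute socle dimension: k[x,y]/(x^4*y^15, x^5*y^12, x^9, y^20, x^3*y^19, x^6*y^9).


Socle = ann(m) = span of standard monomials u with x*u, y*u in I (staircase corners).
Minimal generators: x^9, x^6*y^9, x^5*y^12, x^4*y^15, x^3*y^19, y^20
Corners: x^2y^19, x^3y^18, x^4y^14, x^5y^11, x^8y^8
Socle dim=5


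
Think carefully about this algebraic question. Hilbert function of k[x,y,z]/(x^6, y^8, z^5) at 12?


Need i<6, j<8, k<5 with i+j+k=12.
For each i, j ranges over max(0,12-i-4)..min(7,12-i):
  i=0: j in [8,7] -> 0
  i=1: j in [7,7] -> 1
  i=2: j in [6,7] -> 2
  i=3: j in [5,7] -> 3
  i=4: j in [4,7] -> 4
  i=5: j in [3,7] -> 5
H(12) = 0+1+2+3+4+5 = 15


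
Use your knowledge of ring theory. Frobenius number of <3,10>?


gcd(3,10)=1 => F=ab-a-b=3*10-3-10=30-13=17


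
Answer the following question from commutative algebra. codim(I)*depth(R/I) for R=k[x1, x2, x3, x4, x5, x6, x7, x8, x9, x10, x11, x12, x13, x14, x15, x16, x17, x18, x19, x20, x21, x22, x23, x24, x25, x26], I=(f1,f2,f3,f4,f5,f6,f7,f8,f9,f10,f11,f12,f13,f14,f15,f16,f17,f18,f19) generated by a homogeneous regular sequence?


codim=19, depth=dim(R/I)=26-19=7
Product=19*7=133


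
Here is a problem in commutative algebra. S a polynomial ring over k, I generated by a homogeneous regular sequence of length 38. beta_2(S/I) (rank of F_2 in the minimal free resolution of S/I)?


Regular sequence => Koszul complex is the minimal free resolution.
Syz_1 minimally generated by Koszul relations f_i*e_j - f_j*e_i (i<j): mu(Syz_1) = beta_2 = C(m,2) = m(m-1)/2
m=38
38*37/2 = 703


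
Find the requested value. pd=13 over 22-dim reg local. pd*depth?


pd+depth=22
depth=22-13=9
pd*depth=13*9=117


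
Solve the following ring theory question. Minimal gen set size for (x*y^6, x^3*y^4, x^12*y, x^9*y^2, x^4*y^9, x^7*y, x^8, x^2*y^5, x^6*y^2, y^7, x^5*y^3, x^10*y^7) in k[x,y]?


Remove redundant (divisible by others).
x^12*y redundant.
x^10*y^7 redundant.
x^4*y^9 redundant.
x^9*y^2 redundant.
Min: x^8, x^7*y, x^6*y^2, x^5*y^3, x^3*y^4, x^2*y^5, x*y^6, y^7
Count=8


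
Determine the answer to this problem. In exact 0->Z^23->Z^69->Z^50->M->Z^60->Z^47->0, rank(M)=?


Alt sum=0:
(-1)^0*23 + (-1)^1*69 + (-1)^2*50 + (-1)^3*? + (-1)^4*60 + (-1)^5*47=0
rank(M)=17


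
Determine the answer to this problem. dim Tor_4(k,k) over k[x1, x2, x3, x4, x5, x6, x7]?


Koszul: C(n,i)=C(7,4)=35


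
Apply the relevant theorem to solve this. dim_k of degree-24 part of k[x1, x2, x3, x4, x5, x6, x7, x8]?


C(d+n-1,n-1)=C(31,7)=2629575


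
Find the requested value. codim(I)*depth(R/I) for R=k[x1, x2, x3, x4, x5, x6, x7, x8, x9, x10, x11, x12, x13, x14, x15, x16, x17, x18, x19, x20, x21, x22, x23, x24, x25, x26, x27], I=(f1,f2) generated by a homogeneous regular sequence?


codim=2, depth=dim(R/I)=27-2=25
Product=2*25=50


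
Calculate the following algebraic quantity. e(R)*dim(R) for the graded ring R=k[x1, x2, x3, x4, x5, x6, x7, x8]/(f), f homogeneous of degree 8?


e(R)=deg(f)=8, dim(R)=8-1=7
e*dim=8*7=56


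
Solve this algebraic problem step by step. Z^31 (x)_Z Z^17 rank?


rank(M(x)N) = rank(M)*rank(N)
31*17 = 527


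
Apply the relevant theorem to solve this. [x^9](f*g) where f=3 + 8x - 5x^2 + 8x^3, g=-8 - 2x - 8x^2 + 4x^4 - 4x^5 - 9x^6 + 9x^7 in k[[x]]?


[x^9] = sum a_i*b_j, i+j=9
  -5*9=-45
  8*-9=-72
Sum=-117


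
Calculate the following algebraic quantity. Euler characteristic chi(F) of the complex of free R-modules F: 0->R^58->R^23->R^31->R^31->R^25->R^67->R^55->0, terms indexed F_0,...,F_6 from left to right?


chi = sum (-1)^i * rank:
(-1)^0*58=58
(-1)^1*23=-23
(-1)^2*31=31
(-1)^3*31=-31
(-1)^4*25=25
(-1)^5*67=-67
(-1)^6*55=55
chi=48


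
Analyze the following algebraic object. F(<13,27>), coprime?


gcd(13,27)=1 => F=ab-a-b=13*27-13-27=351-40=311


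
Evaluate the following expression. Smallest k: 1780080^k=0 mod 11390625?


1780080^k mod 11390625:
k=1: 1780080
k=2: 6572025
k=3: 246375
k=4: 5366250
k=5: 5315625
k=6: 0
First zero at k = 6


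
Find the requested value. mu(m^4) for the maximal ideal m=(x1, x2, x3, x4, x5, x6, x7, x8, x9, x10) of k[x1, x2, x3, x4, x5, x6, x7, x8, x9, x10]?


Graded Nakayama: mu(m^d) = dim_k (m^d/m^(d+1)) = #degree-4 monomials in 10 vars
C(n+d-1,d)=C(13,4)=715


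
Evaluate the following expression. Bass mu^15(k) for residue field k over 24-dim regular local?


C(n,i)=C(24,15)=1307504


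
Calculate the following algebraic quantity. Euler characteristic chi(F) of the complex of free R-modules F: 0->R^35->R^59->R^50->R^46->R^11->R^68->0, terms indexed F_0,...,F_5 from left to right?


chi = sum (-1)^i * rank:
(-1)^0*35=35
(-1)^1*59=-59
(-1)^2*50=50
(-1)^3*46=-46
(-1)^4*11=11
(-1)^5*68=-68
chi=-77


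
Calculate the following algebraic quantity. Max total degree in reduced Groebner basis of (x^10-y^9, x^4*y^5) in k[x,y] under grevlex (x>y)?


LT(f1)=x^10, LT(f2)=x^4y^5, lcm=x^10y^5
S(f1,f2) = y^5*f1 - x^6*f2 = -y^14
Reduced GB = {f1, f2, y^14}; degrees 10, 9, 14
Max = 14


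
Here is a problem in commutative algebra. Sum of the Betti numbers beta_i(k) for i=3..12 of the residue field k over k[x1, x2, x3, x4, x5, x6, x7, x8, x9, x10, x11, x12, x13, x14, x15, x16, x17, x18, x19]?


Koszul resolution: beta_i(k)=C(n,i), n=19
C(19,3)=969, C(19,4)=3876, C(19,5)=11628, C(19,6)=27132, C(19,7)=50388, C(19,8)=75582, C(19,9)=92378, C(19,10)=92378, C(19,11)=75582, C(19,12)=50388
Sum=480301


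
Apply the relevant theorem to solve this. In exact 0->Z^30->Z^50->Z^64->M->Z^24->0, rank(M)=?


Alt sum=0:
(-1)^0*30 + (-1)^1*50 + (-1)^2*64 + (-1)^3*? + (-1)^4*24=0
rank(M)=68


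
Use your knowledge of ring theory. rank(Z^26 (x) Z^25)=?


rank(M(x)N) = rank(M)*rank(N)
26*25 = 650


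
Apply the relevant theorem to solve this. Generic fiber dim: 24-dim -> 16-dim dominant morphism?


dim(fiber)=dim(X)-dim(Y)=24-16=8


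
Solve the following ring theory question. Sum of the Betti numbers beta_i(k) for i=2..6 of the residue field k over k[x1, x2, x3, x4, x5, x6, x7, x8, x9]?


Koszul resolution: beta_i(k)=C(n,i), n=9
C(9,2)=36, C(9,3)=84, C(9,4)=126, C(9,5)=126, C(9,6)=84
Sum=456


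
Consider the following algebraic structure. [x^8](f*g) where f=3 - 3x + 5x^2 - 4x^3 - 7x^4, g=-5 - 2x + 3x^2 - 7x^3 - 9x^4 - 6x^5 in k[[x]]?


[x^8] = sum a_i*b_j, i+j=8
  -4*-6=24
  -7*-9=63
Sum=87


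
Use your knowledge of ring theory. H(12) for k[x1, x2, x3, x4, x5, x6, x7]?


C(d+n-1,n-1)=C(18,6)=18564


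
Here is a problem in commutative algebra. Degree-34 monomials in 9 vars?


C(d+n-1,n-1)=C(42,8)=118030185


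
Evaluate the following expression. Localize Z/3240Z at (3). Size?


3-primary part: 3240=3^4*40
Size=3^4=81


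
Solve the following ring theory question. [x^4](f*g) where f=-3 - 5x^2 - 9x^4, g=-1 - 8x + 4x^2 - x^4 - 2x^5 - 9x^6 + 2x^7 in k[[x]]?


[x^4] = sum a_i*b_j, i+j=4
  -3*-1=3
  -5*4=-20
  -9*-1=9
Sum=-8


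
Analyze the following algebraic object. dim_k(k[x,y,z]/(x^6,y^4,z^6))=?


Basis: x^iy^jz^k, i<6,j<4,k<6
6*4*6=144


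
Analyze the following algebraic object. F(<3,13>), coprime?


gcd(3,13)=1 => F=ab-a-b=3*13-3-13=39-16=23


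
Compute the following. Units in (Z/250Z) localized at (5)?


Local ring = Z/125Z.
phi(125) = 5^2*(5-1) = 100


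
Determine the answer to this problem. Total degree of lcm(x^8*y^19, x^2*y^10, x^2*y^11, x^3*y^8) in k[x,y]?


lcm = componentwise max:
x: max(8,2,2,3)=8
y: max(19,10,11,8)=19
Total=8+19=27


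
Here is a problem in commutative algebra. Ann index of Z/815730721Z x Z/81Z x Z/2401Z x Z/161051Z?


Exponent = lcm of the cyclic orders; pairwise coprime => product.
13^8*3^4*7^4*11^5=815730721*81*2401*161051=25549795192922851851


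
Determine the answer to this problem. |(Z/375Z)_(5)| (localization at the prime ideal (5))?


5-primary part: 375=5^3*3
Size=5^3=125


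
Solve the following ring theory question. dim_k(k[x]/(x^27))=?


Basis: 1,x,...,x^26
dim=27


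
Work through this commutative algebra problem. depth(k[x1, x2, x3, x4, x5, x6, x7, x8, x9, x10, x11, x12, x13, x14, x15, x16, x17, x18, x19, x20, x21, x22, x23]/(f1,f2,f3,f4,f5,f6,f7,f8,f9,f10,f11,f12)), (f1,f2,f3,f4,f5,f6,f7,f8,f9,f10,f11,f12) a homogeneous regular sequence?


depth(R)=23
depth(R/I)=23-12=11


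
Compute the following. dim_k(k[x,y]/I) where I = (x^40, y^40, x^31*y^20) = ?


k[x,y]/I, I = (x^40, y^40, x^31*y^20)
Rect: 40x40=1600. Corner: (40-31)x(40-20)=180.
dim = 1600-180 = 1420


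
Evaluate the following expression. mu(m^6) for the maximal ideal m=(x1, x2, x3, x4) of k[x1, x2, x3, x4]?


Graded Nakayama: mu(m^d) = dim_k (m^d/m^(d+1)) = #degree-6 monomials in 4 vars
C(n+d-1,d)=C(9,6)=84


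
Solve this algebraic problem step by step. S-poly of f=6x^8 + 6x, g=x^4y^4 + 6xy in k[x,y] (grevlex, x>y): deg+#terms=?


LT(f)=6x^8, LT(g)=x^4y^4
lcm(LM)=x^8y^4
S(f,g) (scaled by 6 to clear denominators) = y^4*f - 6x^4*g = -36x^5y + 6xy^4
2 terms, deg 6.
6+2=8


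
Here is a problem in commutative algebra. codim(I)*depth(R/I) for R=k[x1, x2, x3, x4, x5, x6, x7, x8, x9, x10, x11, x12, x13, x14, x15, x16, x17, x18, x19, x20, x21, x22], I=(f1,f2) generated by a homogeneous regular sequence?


codim=2, depth=dim(R/I)=22-2=20
Product=2*20=40


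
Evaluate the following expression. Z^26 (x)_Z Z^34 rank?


rank(M(x)N) = rank(M)*rank(N)
26*34 = 884


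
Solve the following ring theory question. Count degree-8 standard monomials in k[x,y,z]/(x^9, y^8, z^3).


Need i<9, j<8, k<3 with i+j+k=8.
For each i, j ranges over max(0,8-i-2)..min(7,8-i):
  i=0: j in [6,7] -> 2
  i=1: j in [5,7] -> 3
  i=2: j in [4,6] -> 3
  i=3: j in [3,5] -> 3
  i=4: j in [2,4] -> 3
  i=5: j in [1,3] -> 3
  i=6: j in [0,2] -> 3
  i=7: j in [0,1] -> 2
  i=8: j in [0,0] -> 1
H(8) = 2+3+3+3+3+3+3+2+1 = 23


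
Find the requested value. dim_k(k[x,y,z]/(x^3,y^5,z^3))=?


Basis: x^iy^jz^k, i<3,j<5,k<3
3*5*3=45


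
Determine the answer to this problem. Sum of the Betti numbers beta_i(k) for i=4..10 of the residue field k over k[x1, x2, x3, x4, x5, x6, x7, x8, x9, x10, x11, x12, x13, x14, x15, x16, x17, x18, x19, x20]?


Koszul resolution: beta_i(k)=C(n,i), n=20
C(20,4)=4845, C(20,5)=15504, C(20,6)=38760, C(20,7)=77520, C(20,8)=125970, C(20,9)=167960, C(20,10)=184756
Sum=615315


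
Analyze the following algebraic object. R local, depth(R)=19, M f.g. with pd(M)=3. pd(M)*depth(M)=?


pd+depth=19
depth=19-3=16
pd*depth=3*16=48


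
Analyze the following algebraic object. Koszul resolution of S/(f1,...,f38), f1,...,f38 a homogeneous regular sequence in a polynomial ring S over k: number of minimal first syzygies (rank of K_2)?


Regular sequence => Koszul complex is the minimal free resolution.
Syz_1 minimally generated by Koszul relations f_i*e_j - f_j*e_i (i<j): mu(Syz_1) = beta_2 = C(m,2) = m(m-1)/2
m=38
38*37/2 = 703


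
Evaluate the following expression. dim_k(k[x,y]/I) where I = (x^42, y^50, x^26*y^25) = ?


k[x,y]/I, I = (x^42, y^50, x^26*y^25)
Rect: 42x50=2100. Corner: (42-26)x(50-25)=400.
dim = 2100-400 = 1700


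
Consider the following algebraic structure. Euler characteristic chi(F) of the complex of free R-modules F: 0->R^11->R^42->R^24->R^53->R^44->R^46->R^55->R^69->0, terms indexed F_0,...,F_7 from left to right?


chi = sum (-1)^i * rank:
(-1)^0*11=11
(-1)^1*42=-42
(-1)^2*24=24
(-1)^3*53=-53
(-1)^4*44=44
(-1)^5*46=-46
(-1)^6*55=55
(-1)^7*69=-69
chi=-76


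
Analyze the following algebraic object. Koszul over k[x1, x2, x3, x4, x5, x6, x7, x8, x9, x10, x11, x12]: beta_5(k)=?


C(n,i)=C(12,5)=792


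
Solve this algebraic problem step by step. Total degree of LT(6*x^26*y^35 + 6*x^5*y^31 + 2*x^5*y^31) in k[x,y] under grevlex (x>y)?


LT: 6*x^26*y^35
deg_x=26, deg_y=35
Total=26+35=61


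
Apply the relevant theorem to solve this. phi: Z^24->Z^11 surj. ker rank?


rank(ker) = 24-11 = 13


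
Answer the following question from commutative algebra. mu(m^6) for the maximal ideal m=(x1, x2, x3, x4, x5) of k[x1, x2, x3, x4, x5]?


Graded Nakayama: mu(m^d) = dim_k (m^d/m^(d+1)) = #degree-6 monomials in 5 vars
C(n+d-1,d)=C(10,6)=210


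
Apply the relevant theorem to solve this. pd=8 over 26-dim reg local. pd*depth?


pd+depth=26
depth=26-8=18
pd*depth=8*18=144


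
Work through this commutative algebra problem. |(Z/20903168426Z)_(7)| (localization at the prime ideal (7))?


7-primary part: 20903168426=7^10*74
Size=7^10=282475249


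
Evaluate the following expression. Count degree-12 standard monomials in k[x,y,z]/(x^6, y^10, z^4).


Need i<6, j<10, k<4 with i+j+k=12.
For each i, j ranges over max(0,12-i-3)..min(9,12-i):
  i=0: j in [9,9] -> 1
  i=1: j in [8,9] -> 2
  i=2: j in [7,9] -> 3
  i=3: j in [6,9] -> 4
  i=4: j in [5,8] -> 4
  i=5: j in [4,7] -> 4
H(12) = 1+2+3+4+4+4 = 18


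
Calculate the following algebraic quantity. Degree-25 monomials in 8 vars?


C(d+n-1,n-1)=C(32,7)=3365856


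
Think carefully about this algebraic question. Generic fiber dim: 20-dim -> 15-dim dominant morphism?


dim(fiber)=dim(X)-dim(Y)=20-15=5


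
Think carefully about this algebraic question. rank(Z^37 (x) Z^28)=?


rank(M(x)N) = rank(M)*rank(N)
37*28 = 1036


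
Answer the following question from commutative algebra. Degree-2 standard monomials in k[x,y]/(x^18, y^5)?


k[x,y], I = (x^18, y^5), d = 2
Need i < 18 and d-i < 5.
Range: 0 <= i <= 2.
H(2) = 3


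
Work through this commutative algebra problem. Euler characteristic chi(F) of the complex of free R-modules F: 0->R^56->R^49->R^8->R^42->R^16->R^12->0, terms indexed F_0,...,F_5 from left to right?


chi = sum (-1)^i * rank:
(-1)^0*56=56
(-1)^1*49=-49
(-1)^2*8=8
(-1)^3*42=-42
(-1)^4*16=16
(-1)^5*12=-12
chi=-23


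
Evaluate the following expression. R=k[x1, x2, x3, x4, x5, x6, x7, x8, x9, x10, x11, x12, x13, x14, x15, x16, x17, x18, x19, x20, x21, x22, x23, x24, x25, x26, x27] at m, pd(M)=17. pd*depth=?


pd+depth=27
depth=27-17=10
pd*depth=17*10=170


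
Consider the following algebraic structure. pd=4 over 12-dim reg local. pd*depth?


pd+depth=12
depth=12-4=8
pd*depth=4*8=32


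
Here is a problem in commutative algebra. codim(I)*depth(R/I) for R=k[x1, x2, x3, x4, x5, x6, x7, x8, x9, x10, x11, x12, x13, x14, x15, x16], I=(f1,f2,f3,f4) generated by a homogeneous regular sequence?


codim=4, depth=dim(R/I)=16-4=12
Product=4*12=48


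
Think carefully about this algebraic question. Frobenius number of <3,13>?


gcd(3,13)=1 => F=ab-a-b=3*13-3-13=39-16=23


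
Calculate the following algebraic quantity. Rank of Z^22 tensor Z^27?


rank(M(x)N) = rank(M)*rank(N)
22*27 = 594


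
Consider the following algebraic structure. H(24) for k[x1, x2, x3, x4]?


C(d+n-1,n-1)=C(27,3)=2925


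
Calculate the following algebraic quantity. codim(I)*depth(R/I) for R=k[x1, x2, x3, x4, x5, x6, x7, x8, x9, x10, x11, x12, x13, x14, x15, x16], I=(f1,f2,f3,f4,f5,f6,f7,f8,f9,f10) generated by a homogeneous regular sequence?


codim=10, depth=dim(R/I)=16-10=6
Product=10*6=60


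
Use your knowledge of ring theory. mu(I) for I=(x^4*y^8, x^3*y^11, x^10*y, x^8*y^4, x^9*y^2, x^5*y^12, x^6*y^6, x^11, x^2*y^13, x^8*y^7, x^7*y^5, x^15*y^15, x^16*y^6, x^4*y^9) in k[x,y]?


Remove redundant (divisible by others).
x^15*y^15 redundant.
x^4*y^9 redundant.
x^5*y^12 redundant.
x^16*y^6 redundant.
x^8*y^7 redundant.
Min: x^11, x^10*y, x^9*y^2, x^8*y^4, x^7*y^5, x^6*y^6, x^4*y^8, x^3*y^11, x^2*y^13
Count=9


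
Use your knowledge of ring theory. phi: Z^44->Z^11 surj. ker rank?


rank(ker) = 44-11 = 33


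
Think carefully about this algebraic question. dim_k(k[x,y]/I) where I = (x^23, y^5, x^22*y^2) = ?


k[x,y]/I, I = (x^23, y^5, x^22*y^2)
Rect: 23x5=115. Corner: (23-22)x(5-2)=3.
dim = 115-3 = 112


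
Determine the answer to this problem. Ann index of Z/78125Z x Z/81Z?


Exponent = lcm of the cyclic orders; pairwise coprime => product.
5^7*3^4=78125*81=6328125


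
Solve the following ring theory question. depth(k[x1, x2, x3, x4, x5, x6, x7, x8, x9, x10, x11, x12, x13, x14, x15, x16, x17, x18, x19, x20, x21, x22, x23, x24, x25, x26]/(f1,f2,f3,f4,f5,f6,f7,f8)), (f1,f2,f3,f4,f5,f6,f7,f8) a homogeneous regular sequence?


depth(R)=26
depth(R/I)=26-8=18


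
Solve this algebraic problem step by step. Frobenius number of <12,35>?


gcd(12,35)=1 => F=ab-a-b=12*35-12-35=420-47=373


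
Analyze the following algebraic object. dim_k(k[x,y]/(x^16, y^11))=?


Basis: x^i*y^j, i<16, j<11
16*11=176


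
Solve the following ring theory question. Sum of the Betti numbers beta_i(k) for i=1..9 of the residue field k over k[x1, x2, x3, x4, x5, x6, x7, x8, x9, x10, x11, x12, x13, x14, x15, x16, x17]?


Koszul resolution: beta_i(k)=C(n,i), n=17
C(17,1)=17, C(17,2)=136, C(17,3)=680, C(17,4)=2380, C(17,5)=6188, C(17,6)=12376, C(17,7)=19448, C(17,8)=24310, C(17,9)=24310
Sum=89845


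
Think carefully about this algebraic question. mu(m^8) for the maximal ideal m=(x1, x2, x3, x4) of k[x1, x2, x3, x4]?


Graded Nakayama: mu(m^d) = dim_k (m^d/m^(d+1)) = #degree-8 monomials in 4 vars
C(n+d-1,d)=C(11,8)=165


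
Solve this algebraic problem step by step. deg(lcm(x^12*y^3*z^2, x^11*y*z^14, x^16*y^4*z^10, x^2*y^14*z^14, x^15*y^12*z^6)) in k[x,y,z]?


lcm = componentwise max:
x: max(12,11,16,2,15)=16
y: max(3,1,4,14,12)=14
z: max(2,14,10,14,6)=14
Total=16+14+14=44


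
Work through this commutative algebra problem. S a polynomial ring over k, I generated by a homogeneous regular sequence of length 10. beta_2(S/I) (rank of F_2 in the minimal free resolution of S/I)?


Regular sequence => Koszul complex is the minimal free resolution.
Syz_1 minimally generated by Koszul relations f_i*e_j - f_j*e_i (i<j): mu(Syz_1) = beta_2 = C(m,2) = m(m-1)/2
m=10
10*9/2 = 45


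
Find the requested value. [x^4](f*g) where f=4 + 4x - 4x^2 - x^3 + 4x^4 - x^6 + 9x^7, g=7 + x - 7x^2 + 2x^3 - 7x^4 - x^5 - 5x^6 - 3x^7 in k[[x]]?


[x^4] = sum a_i*b_j, i+j=4
  4*-7=-28
  4*2=8
  -4*-7=28
  -1*1=-1
  4*7=28
Sum=35


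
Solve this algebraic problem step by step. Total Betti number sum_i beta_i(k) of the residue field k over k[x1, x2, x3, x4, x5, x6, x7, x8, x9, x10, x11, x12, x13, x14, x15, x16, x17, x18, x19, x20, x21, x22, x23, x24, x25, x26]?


Koszul resolution: beta_i(k)=C(n,i), n=26
sum_i C(26,i) = 2^26 = 67108864


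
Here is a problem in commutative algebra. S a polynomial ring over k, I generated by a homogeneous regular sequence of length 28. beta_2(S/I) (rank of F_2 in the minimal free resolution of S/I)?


Regular sequence => Koszul complex is the minimal free resolution.
Syz_1 minimally generated by Koszul relations f_i*e_j - f_j*e_i (i<j): mu(Syz_1) = beta_2 = C(m,2) = m(m-1)/2
m=28
28*27/2 = 378


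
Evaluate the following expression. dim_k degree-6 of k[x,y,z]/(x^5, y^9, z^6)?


Need i<5, j<9, k<6 with i+j+k=6.
For each i, j ranges over max(0,6-i-5)..min(8,6-i):
  i=0: j in [1,6] -> 6
  i=1: j in [0,5] -> 6
  i=2: j in [0,4] -> 5
  i=3: j in [0,3] -> 4
  i=4: j in [0,2] -> 3
H(6) = 6+6+5+4+3 = 24


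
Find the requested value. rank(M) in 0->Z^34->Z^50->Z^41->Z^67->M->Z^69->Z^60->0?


Alt sum=0:
(-1)^0*34 + (-1)^1*50 + (-1)^2*41 + (-1)^3*67 + (-1)^4*? + (-1)^5*69 + (-1)^6*60=0
rank(M)=51


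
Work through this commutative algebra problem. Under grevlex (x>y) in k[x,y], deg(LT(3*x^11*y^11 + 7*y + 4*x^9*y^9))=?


LT: 3*x^11*y^11
deg_x=11, deg_y=11
Total=11+11=22


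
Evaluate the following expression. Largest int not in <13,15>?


gcd(13,15)=1 => F=ab-a-b=13*15-13-15=195-28=167


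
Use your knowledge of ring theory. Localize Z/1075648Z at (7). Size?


7-primary part: 1075648=7^5*64
Size=7^5=16807


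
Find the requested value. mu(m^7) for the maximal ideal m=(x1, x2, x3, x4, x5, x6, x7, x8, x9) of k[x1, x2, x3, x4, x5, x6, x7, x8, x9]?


Graded Nakayama: mu(m^d) = dim_k (m^d/m^(d+1)) = #degree-7 monomials in 9 vars
C(n+d-1,d)=C(15,7)=6435


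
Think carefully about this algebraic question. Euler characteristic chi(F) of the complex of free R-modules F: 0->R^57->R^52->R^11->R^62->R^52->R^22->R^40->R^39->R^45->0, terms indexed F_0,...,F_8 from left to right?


chi = sum (-1)^i * rank:
(-1)^0*57=57
(-1)^1*52=-52
(-1)^2*11=11
(-1)^3*62=-62
(-1)^4*52=52
(-1)^5*22=-22
(-1)^6*40=40
(-1)^7*39=-39
(-1)^8*45=45
chi=30


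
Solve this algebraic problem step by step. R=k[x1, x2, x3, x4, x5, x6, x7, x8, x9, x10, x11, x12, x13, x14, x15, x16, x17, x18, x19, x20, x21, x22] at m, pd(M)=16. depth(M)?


pd+depth=depth(R)=22
depth=22-16=6
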